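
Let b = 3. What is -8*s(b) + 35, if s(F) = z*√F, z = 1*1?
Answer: 35 - 8*√3 ≈ 21.144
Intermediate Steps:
z = 1
s(F) = √F (s(F) = 1*√F = √F)
-8*s(b) + 35 = -8*√3 + 35 = 35 - 8*√3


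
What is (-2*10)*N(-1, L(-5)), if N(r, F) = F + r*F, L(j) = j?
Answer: 0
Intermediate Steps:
N(r, F) = F + F*r
(-2*10)*N(-1, L(-5)) = (-2*10)*(-5*(1 - 1)) = -(-100)*0 = -20*0 = 0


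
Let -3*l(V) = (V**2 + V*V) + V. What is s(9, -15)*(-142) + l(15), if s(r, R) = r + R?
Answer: 697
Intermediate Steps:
s(r, R) = R + r
l(V) = -2*V**2/3 - V/3 (l(V) = -((V**2 + V*V) + V)/3 = -((V**2 + V**2) + V)/3 = -(2*V**2 + V)/3 = -(V + 2*V**2)/3 = -2*V**2/3 - V/3)
s(9, -15)*(-142) + l(15) = (-15 + 9)*(-142) - 1/3*15*(1 + 2*15) = -6*(-142) - 1/3*15*(1 + 30) = 852 - 1/3*15*31 = 852 - 155 = 697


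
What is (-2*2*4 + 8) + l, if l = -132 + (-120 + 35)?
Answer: -225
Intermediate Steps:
l = -217 (l = -132 - 85 = -217)
(-2*2*4 + 8) + l = (-2*2*4 + 8) - 217 = (-4*4 + 8) - 217 = (-16 + 8) - 217 = -8 - 217 = -225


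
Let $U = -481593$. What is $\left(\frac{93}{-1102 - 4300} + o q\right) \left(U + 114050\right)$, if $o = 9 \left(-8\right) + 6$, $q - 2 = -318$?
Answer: $- \frac{41408871535317}{5402} \approx -7.6655 \cdot 10^{9}$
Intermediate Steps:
$q = -316$ ($q = 2 - 318 = -316$)
$o = -66$ ($o = -72 + 6 = -66$)
$\left(\frac{93}{-1102 - 4300} + o q\right) \left(U + 114050\right) = \left(\frac{93}{-1102 - 4300} - -20856\right) \left(-481593 + 114050\right) = \left(\frac{93}{-5402} + 20856\right) \left(-367543\right) = \left(93 \left(- \frac{1}{5402}\right) + 20856\right) \left(-367543\right) = \left(- \frac{93}{5402} + 20856\right) \left(-367543\right) = \frac{112664019}{5402} \left(-367543\right) = - \frac{41408871535317}{5402}$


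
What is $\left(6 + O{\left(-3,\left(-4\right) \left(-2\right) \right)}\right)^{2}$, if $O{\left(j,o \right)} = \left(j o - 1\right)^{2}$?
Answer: $398161$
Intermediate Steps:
$O{\left(j,o \right)} = \left(-1 + j o\right)^{2}$
$\left(6 + O{\left(-3,\left(-4\right) \left(-2\right) \right)}\right)^{2} = \left(6 + \left(-1 - 3 \left(\left(-4\right) \left(-2\right)\right)\right)^{2}\right)^{2} = \left(6 + \left(-1 - 24\right)^{2}\right)^{2} = \left(6 + \left(-25\right)^{2}\right)^{2} = \left(6 + 625\right)^{2} = 631^{2} = 398161$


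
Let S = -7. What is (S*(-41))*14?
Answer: 4018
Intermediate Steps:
(S*(-41))*14 = -7*(-41)*14 = 287*14 = 4018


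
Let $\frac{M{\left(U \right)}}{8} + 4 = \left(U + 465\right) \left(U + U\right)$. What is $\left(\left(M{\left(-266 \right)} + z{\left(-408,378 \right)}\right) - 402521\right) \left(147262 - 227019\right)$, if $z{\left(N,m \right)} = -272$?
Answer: $99677826133$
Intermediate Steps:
$M{\left(U \right)} = -32 + 16 U \left(465 + U\right)$ ($M{\left(U \right)} = -32 + 8 \left(U + 465\right) \left(U + U\right) = -32 + 8 \left(465 + U\right) 2 U = -32 + 8 \cdot 2 U \left(465 + U\right) = -32 + 16 U \left(465 + U\right)$)
$\left(\left(M{\left(-266 \right)} + z{\left(-408,378 \right)}\right) - 402521\right) \left(147262 - 227019\right) = \left(\left(\left(-32 + 16 \left(-266\right)^{2} + 7440 \left(-266\right)\right) - 272\right) - 402521\right) \left(147262 - 227019\right) = \left(\left(\left(-32 + 16 \cdot 70756 - 1979040\right) - 272\right) - 402521\right) \left(-79757\right) = \left(\left(\left(-32 + 1132096 - 1979040\right) - 272\right) - 402521\right) \left(-79757\right) = \left(\left(-846976 - 272\right) - 402521\right) \left(-79757\right) = \left(-847248 - 402521\right) \left(-79757\right) = \left(-1249769\right) \left(-79757\right) = 99677826133$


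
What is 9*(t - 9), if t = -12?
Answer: -189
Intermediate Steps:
9*(t - 9) = 9*(-12 - 9) = 9*(-21) = -189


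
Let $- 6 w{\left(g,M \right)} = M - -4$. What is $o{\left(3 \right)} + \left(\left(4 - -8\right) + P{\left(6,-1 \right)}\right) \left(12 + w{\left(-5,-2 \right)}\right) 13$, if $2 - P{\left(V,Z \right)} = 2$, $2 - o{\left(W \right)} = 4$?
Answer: $1818$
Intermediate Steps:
$w{\left(g,M \right)} = - \frac{2}{3} - \frac{M}{6}$ ($w{\left(g,M \right)} = - \frac{M - -4}{6} = - \frac{M + 4}{6} = - \frac{4 + M}{6} = - \frac{2}{3} - \frac{M}{6}$)
$o{\left(W \right)} = -2$ ($o{\left(W \right)} = 2 - 4 = -2$)
$P{\left(V,Z \right)} = 0$ ($P{\left(V,Z \right)} = 2 - 2 = 0$)
$o{\left(3 \right)} + \left(\left(4 - -8\right) + P{\left(6,-1 \right)}\right) \left(12 + w{\left(-5,-2 \right)}\right) 13 = -2 + \left(\left(4 - -8\right) + 0\right) \left(12 - \frac{1}{3}\right) 13 = -2 + \left(\left(4 + 8\right) + 0\right) \left(12 + \left(- \frac{2}{3} + \frac{1}{3}\right)\right) 13 = -2 + \left(12 + 0\right) \left(12 - \frac{1}{3}\right) 13 = -2 + 12 \cdot \frac{35}{3} \cdot 13 = -2 + 140 \cdot 13 = -2 + 1820 = 1818$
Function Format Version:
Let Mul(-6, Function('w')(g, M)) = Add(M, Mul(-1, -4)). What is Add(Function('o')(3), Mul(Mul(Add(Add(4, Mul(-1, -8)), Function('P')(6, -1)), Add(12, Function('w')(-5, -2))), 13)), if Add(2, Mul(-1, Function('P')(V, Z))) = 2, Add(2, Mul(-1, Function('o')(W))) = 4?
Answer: 1818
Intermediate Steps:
Function('w')(g, M) = Add(Rational(-2, 3), Mul(Rational(-1, 6), M)) (Function('w')(g, M) = Mul(Rational(-1, 6), Add(M, Mul(-1, -4))) = Mul(Rational(-1, 6), Add(M, 4)) = Mul(Rational(-1, 6), Add(4, M)) = Add(Rational(-2, 3), Mul(Rational(-1, 6), M)))
Function('o')(W) = -2 (Function('o')(W) = Add(2, Mul(-1, 4)) = Add(2, -4) = -2)
Function('P')(V, Z) = 0 (Function('P')(V, Z) = Add(2, Mul(-1, 2)) = Add(2, -2) = 0)
Add(Function('o')(3), Mul(Mul(Add(Add(4, Mul(-1, -8)), Function('P')(6, -1)), Add(12, Function('w')(-5, -2))), 13)) = Add(-2, Mul(Mul(Add(Add(4, Mul(-1, -8)), 0), Add(12, Add(Rational(-2, 3), Mul(Rational(-1, 6), -2)))), 13)) = Add(-2, Mul(Mul(Add(Add(4, 8), 0), Add(12, Add(Rational(-2, 3), Rational(1, 3)))), 13)) = Add(-2, Mul(Mul(Add(12, 0), Add(12, Rational(-1, 3))), 13)) = Add(-2, Mul(Mul(12, Rational(35, 3)), 13)) = Add(-2, Mul(140, 13)) = Add(-2, 1820) = 1818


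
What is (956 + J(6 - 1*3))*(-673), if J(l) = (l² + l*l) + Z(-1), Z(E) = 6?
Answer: -659540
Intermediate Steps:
J(l) = 6 + 2*l² (J(l) = (l² + l*l) + 6 = (l² + l²) + 6 = 2*l² + 6 = 6 + 2*l²)
(956 + J(6 - 1*3))*(-673) = (956 + (6 + 2*(6 - 1*3)²))*(-673) = (956 + (6 + 2*(6 - 3)²))*(-673) = (956 + (6 + 2*3²))*(-673) = (956 + (6 + 2*9))*(-673) = (956 + (6 + 18))*(-673) = (956 + 24)*(-673) = 980*(-673) = -659540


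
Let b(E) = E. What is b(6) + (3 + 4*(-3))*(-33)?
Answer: 303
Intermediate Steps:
b(6) + (3 + 4*(-3))*(-33) = 6 + (3 + 4*(-3))*(-33) = 6 + (3 - 12)*(-33) = 6 - 9*(-33) = 6 + 297 = 303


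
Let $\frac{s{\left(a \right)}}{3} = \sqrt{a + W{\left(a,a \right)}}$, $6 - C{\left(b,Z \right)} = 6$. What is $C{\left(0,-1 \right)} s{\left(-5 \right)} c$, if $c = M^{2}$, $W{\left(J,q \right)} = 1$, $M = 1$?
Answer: $0$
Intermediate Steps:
$C{\left(b,Z \right)} = 0$ ($C{\left(b,Z \right)} = 6 - 6 = 0$)
$s{\left(a \right)} = 3 \sqrt{1 + a}$ ($s{\left(a \right)} = 3 \sqrt{a + 1} = 3 \sqrt{1 + a}$)
$c = 1$ ($c = 1^{2} = 1$)
$C{\left(0,-1 \right)} s{\left(-5 \right)} c = 0 \cdot 3 \sqrt{1 - 5} \cdot 1 = 0 \cdot 3 \sqrt{-4} \cdot 1 = 0 \cdot 3 \cdot 2 i 1 = 0 \cdot 6 i 1 = 0 \cdot 1 = 0$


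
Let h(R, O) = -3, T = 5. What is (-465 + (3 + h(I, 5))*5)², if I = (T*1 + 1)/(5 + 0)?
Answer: 216225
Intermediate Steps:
I = 6/5 (I = (5*1 + 1)/(5 + 0) = (5 + 1)/5 = 6*(⅕) = 6/5 ≈ 1.2000)
(-465 + (3 + h(I, 5))*5)² = (-465 + (3 - 3)*5)² = (-465 + 0*5)² = (-465 + 0)² = (-465)² = 216225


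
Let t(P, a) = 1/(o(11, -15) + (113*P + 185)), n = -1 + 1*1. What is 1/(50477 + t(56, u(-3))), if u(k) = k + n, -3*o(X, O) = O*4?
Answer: 6533/329766242 ≈ 1.9811e-5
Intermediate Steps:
n = 0 (n = -1 + 1 = 0)
o(X, O) = -4*O/3 (o(X, O) = -O*4/3 = -4*O/3)
u(k) = k (u(k) = k + 0 = k)
t(P, a) = 1/(205 + 113*P) (t(P, a) = 1/(-4/3*(-15) + (113*P + 185)) = 1/(20 + (185 + 113*P)) = 1/(205 + 113*P))
1/(50477 + t(56, u(-3))) = 1/(50477 + 1/(205 + 113*56)) = 1/(50477 + 1/(205 + 6328)) = 1/(50477 + 1/6533) = 1/(329766242/6533) = 6533/329766242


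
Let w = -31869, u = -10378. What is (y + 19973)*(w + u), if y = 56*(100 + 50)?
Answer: -1198674131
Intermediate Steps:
y = 8400 (y = 56*150 = 8400)
(y + 19973)*(w + u) = (8400 + 19973)*(-31869 - 10378) = 28373*(-42247) = -1198674131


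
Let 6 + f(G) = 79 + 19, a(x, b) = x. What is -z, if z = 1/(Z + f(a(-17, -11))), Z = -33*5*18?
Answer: 1/2878 ≈ 0.00034746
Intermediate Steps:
Z = -2970 (Z = -165*18 = -2970)
f(G) = 92 (f(G) = -6 + (79 + 19) = -6 + 98 = 92)
z = -1/2878 (z = 1/(-2970 + 92) = 1/(-2878) = -1/2878 ≈ -0.00034746)
-z = -1*(-1/2878) = 1/2878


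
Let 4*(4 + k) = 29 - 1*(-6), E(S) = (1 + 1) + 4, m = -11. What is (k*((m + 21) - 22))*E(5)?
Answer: -342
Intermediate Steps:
E(S) = 6 (E(S) = 2 + 4 = 6)
k = 19/4 (k = -4 + (29 - 1*(-6))/4 = -4 + (29 + 6)/4 = -4 + (¼)*35 = -4 + 35/4 = 19/4 ≈ 4.7500)
(k*((m + 21) - 22))*E(5) = (19*((-11 + 21) - 22)/4)*6 = (19*(10 - 22)/4)*6 = ((19/4)*(-12))*6 = -57*6 = -342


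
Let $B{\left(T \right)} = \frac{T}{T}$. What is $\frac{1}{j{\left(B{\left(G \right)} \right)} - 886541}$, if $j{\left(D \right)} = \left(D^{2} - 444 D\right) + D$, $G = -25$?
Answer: $- \frac{1}{886983} \approx -1.1274 \cdot 10^{-6}$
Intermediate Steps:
$B{\left(T \right)} = 1$
$j{\left(D \right)} = D^{2} - 443 D$
$\frac{1}{j{\left(B{\left(G \right)} \right)} - 886541} = \frac{1}{1 \left(-443 + 1\right) - 886541} = \frac{1}{1 \left(-442\right) - 886541} = \frac{1}{-442 - 886541} = \frac{1}{-886983} = - \frac{1}{886983}$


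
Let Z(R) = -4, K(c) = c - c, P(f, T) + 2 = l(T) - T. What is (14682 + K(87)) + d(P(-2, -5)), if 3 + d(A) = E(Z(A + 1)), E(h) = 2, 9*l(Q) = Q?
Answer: 14681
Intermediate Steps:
l(Q) = Q/9
P(f, T) = -2 - 8*T/9 (P(f, T) = -2 + (T/9 - T) = -2 - 8*T/9)
K(c) = 0
d(A) = -1 (d(A) = -3 + 2 = -1)
(14682 + K(87)) + d(P(-2, -5)) = (14682 + 0) - 1 = 14682 - 1 = 14681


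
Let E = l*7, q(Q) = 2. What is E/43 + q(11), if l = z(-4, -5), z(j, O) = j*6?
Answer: -82/43 ≈ -1.9070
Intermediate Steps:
z(j, O) = 6*j
l = -24 (l = 6*(-4) = -24)
E = -168 (E = -24*7 = -168)
E/43 + q(11) = -168/43 + 2 = -82/43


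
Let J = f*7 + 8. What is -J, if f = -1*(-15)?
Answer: -113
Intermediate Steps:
f = 15
J = 113 (J = 15*7 + 8 = 105 + 8 = 113)
-J = -1*113 = -113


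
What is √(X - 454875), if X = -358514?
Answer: I*√813389 ≈ 901.88*I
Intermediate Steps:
√(X - 454875) = √(-358514 - 454875) = √(-813389) = I*√813389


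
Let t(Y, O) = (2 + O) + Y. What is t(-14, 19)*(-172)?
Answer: -1204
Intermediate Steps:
t(Y, O) = 2 + O + Y
t(-14, 19)*(-172) = (2 + 19 - 14)*(-172) = 7*(-172) = -1204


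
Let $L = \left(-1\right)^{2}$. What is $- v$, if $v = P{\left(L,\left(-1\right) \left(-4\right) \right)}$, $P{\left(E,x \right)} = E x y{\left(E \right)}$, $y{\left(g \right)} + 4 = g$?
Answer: $12$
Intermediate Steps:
$y{\left(g \right)} = -4 + g$
$L = 1$
$P{\left(E,x \right)} = E x \left(-4 + E\right)$
$v = -12$ ($v = 1 \left(\left(-1\right) \left(-4\right)\right) \left(-4 + 1\right) = 1 \cdot 4 \left(-3\right) = -12$)
$- v = \left(-1\right) \left(-12\right) = 12$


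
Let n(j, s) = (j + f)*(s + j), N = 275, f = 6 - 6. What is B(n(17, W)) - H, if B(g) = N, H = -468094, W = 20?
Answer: 468369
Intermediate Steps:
f = 0
n(j, s) = j*(j + s) (n(j, s) = (j + 0)*(s + j) = j*(j + s))
B(g) = 275
B(n(17, W)) - H = 275 - 1*(-468094) = 275 + 468094 = 468369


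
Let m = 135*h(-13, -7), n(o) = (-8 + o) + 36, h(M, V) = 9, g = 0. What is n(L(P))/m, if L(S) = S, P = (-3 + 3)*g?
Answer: 28/1215 ≈ 0.023045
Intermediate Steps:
P = 0 (P = (-3 + 3)*0 = 0*0 = 0)
n(o) = 28 + o
m = 1215 (m = 135*9 = 1215)
n(L(P))/m = (28 + 0)/1215 = 28*(1/1215) = 28/1215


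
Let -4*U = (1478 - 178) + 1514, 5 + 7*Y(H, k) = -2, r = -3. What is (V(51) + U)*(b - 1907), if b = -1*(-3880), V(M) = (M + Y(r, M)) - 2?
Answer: -2586603/2 ≈ -1.2933e+6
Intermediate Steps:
Y(H, k) = -1 (Y(H, k) = -5/7 + (1/7)*(-2) = -5/7 - 2/7 = -1)
U = -1407/2 (U = -((1478 - 178) + 1514)/4 = -(1300 + 1514)/4 = -1/4*2814 = -1407/2 ≈ -703.50)
V(M) = -3 + M (V(M) = (M - 1) - 2 = (-1 + M) - 2 = -3 + M)
b = 3880
(V(51) + U)*(b - 1907) = ((-3 + 51) - 1407/2)*(3880 - 1907) = (48 - 1407/2)*1973 = -1311/2*1973 = -2586603/2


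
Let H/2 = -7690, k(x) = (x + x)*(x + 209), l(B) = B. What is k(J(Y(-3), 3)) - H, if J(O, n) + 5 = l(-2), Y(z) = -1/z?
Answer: 12552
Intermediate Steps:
J(O, n) = -7 (J(O, n) = -5 - 2 = -7)
k(x) = 2*x*(209 + x) (k(x) = (2*x)*(209 + x) = 2*x*(209 + x))
H = -15380 (H = 2*(-7690) = -15380)
k(J(Y(-3), 3)) - H = 2*(-7)*(209 - 7) - 1*(-15380) = 2*(-7)*202 + 15380 = -2828 + 15380 = 12552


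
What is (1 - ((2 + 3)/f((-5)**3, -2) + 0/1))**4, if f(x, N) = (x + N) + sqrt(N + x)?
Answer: (-132 + I*sqrt(127))**4/(-127 + I*sqrt(127))**4 ≈ 1.1656 + 0.015554*I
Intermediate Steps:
f(x, N) = N + x + sqrt(N + x) (f(x, N) = (N + x) + sqrt(N + x) = N + x + sqrt(N + x))
(1 - ((2 + 3)/f((-5)**3, -2) + 0/1))**4 = (1 - ((2 + 3)/(-2 + (-5)**3 + sqrt(-2 + (-5)**3)) + 0/1))**4 = (1 - (5/(-2 - 125 + sqrt(-2 - 125)) + 0*1))**4 = (1 - (5/(-2 - 125 + sqrt(-127)) + 0))**4 = (1 - (5/(-2 - 125 + I*sqrt(127)) + 0))**4 = (1 - (5/(-127 + I*sqrt(127)) + 0))**4 = (1 - 5/(-127 + I*sqrt(127)))**4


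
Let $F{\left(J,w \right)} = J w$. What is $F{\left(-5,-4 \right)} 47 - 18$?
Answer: $922$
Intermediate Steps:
$F{\left(-5,-4 \right)} 47 - 18 = \left(-5\right) \left(-4\right) 47 - 18 = 20 \cdot 47 - 18 = 940 - 18 = 922$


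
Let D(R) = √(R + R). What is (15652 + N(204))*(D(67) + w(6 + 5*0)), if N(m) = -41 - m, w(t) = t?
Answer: 92442 + 15407*√134 ≈ 2.7079e+5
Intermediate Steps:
D(R) = √2*√R (D(R) = √(2*R) = √2*√R)
(15652 + N(204))*(D(67) + w(6 + 5*0)) = (15652 + (-41 - 1*204))*(√2*√67 + (6 + 5*0)) = (15652 + (-41 - 204))*(√134 + (6 + 0)) = (15652 - 245)*(√134 + 6) = 15407*(6 + √134) = 92442 + 15407*√134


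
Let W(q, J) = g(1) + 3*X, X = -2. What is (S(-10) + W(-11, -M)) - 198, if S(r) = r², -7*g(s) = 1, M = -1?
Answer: -729/7 ≈ -104.14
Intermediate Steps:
g(s) = -⅐ (g(s) = -⅐*1 = -⅐)
W(q, J) = -43/7 (W(q, J) = -⅐ + 3*(-2) = -⅐ - 6 = -43/7)
(S(-10) + W(-11, -M)) - 198 = ((-10)² - 43/7) - 198 = (100 - 43/7) - 198 = 657/7 - 198 = -729/7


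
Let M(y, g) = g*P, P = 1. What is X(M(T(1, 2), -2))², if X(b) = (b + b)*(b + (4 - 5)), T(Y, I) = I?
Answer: 144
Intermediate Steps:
M(y, g) = g (M(y, g) = g*1 = g)
X(b) = 2*b*(-1 + b) (X(b) = (2*b)*(b - 1) = (2*b)*(-1 + b) = 2*b*(-1 + b))
X(M(T(1, 2), -2))² = (2*(-2)*(-1 - 2))² = (2*(-2)*(-3))² = 12² = 144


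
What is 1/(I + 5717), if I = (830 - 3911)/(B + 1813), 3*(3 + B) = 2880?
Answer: 2770/15833009 ≈ 0.00017495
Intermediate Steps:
B = 957 (B = -3 + (1/3)*2880 = -3 + 960 = 957)
I = -3081/2770 (I = (830 - 3911)/(957 + 1813) = -3081/2770 ≈ -1.1123)
1/(I + 5717) = 1/(-3081/2770 + 5717) = 1/(15833009/2770) = 2770/15833009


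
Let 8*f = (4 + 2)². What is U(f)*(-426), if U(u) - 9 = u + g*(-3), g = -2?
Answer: -8307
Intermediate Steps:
f = 9/2 (f = (4 + 2)²/8 = (⅛)*6² = (⅛)*36 = 9/2 ≈ 4.5000)
U(u) = 15 + u (U(u) = 9 + (u - 2*(-3)) = 9 + (u + 6) = 9 + (6 + u) = 15 + u)
U(f)*(-426) = (15 + 9/2)*(-426) = (39/2)*(-426) = -8307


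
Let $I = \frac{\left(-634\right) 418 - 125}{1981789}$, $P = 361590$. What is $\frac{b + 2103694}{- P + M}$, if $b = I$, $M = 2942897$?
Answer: $\frac{4169077363429}{5115605818223} \approx 0.81497$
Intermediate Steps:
$I = - \frac{265137}{1981789}$ ($I = \left(-265012 - 125\right) \frac{1}{1981789} = \left(-265137\right) \frac{1}{1981789} = - \frac{265137}{1981789} \approx -0.13379$)
$b = - \frac{265137}{1981789} \approx -0.13379$
$\frac{b + 2103694}{- P + M} = \frac{- \frac{265137}{1981789} + 2103694}{\left(-1\right) 361590 + 2942897} = \frac{4169077363429}{1981789 \left(-361590 + 2942897\right)} = \frac{4169077363429}{1981789 \cdot 2581307} = \frac{4169077363429}{1981789} \cdot \frac{1}{2581307} = \frac{4169077363429}{5115605818223}$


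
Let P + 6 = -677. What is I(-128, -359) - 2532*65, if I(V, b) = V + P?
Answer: -165391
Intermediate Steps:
P = -683 (P = -6 - 677 = -683)
I(V, b) = -683 + V (I(V, b) = V - 683 = -683 + V)
I(-128, -359) - 2532*65 = (-683 - 128) - 2532*65 = -811 - 1*164580 = -811 - 164580 = -165391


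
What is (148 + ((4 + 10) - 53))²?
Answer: 11881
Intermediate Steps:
(148 + ((4 + 10) - 53))² = (148 + (14 - 53))² = (148 - 39)² = 109² = 11881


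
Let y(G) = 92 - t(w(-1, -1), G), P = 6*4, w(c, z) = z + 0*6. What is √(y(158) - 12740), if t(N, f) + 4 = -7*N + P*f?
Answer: 9*I*√203 ≈ 128.23*I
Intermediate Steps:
w(c, z) = z (w(c, z) = z + 0 = z)
P = 24
t(N, f) = -4 - 7*N + 24*f (t(N, f) = -4 + (-7*N + 24*f) = -4 - 7*N + 24*f)
y(G) = 89 - 24*G (y(G) = 92 - (-4 - 7*(-1) + 24*G) = 92 - (-4 + 7 + 24*G) = 92 - (3 + 24*G) = 92 + (-3 - 24*G) = 89 - 24*G)
√(y(158) - 12740) = √((89 - 24*158) - 12740) = √((89 - 3792) - 12740) = √(-3703 - 12740) = √(-16443) = 9*I*√203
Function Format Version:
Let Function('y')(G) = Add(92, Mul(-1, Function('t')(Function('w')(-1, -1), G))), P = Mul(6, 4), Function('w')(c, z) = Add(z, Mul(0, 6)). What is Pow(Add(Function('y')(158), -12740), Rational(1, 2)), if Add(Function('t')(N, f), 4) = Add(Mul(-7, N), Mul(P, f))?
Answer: Mul(9, I, Pow(203, Rational(1, 2))) ≈ Mul(128.23, I)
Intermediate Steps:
Function('w')(c, z) = z (Function('w')(c, z) = Add(z, 0) = z)
P = 24
Function('t')(N, f) = Add(-4, Mul(-7, N), Mul(24, f)) (Function('t')(N, f) = Add(-4, Add(Mul(-7, N), Mul(24, f))) = Add(-4, Mul(-7, N), Mul(24, f)))
Function('y')(G) = Add(89, Mul(-24, G)) (Function('y')(G) = Add(92, Mul(-1, Add(-4, Mul(-7, -1), Mul(24, G)))) = Add(92, Mul(-1, Add(-4, 7, Mul(24, G)))) = Add(92, Mul(-1, Add(3, Mul(24, G)))) = Add(92, Add(-3, Mul(-24, G))) = Add(89, Mul(-24, G)))
Pow(Add(Function('y')(158), -12740), Rational(1, 2)) = Pow(Add(Add(89, Mul(-24, 158)), -12740), Rational(1, 2)) = Pow(Add(Add(89, -3792), -12740), Rational(1, 2)) = Pow(Add(-3703, -12740), Rational(1, 2)) = Pow(-16443, Rational(1, 2)) = Mul(9, I, Pow(203, Rational(1, 2)))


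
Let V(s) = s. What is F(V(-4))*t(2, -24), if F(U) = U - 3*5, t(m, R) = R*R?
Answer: -10944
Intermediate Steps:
t(m, R) = R²
F(U) = -15 + U (F(U) = U - 15 = -15 + U)
F(V(-4))*t(2, -24) = (-15 - 4)*(-24)² = -19*576 = -10944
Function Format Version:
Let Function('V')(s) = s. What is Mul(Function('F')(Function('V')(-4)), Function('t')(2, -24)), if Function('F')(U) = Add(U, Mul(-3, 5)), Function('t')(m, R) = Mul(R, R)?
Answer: -10944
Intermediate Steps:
Function('t')(m, R) = Pow(R, 2)
Function('F')(U) = Add(-15, U) (Function('F')(U) = Add(U, -15) = Add(-15, U))
Mul(Function('F')(Function('V')(-4)), Function('t')(2, -24)) = Mul(Add(-15, -4), Pow(-24, 2)) = Mul(-19, 576) = -10944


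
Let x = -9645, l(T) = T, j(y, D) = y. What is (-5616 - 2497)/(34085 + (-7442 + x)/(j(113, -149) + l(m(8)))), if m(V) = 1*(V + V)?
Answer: -1046577/4379878 ≈ -0.23895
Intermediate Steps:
m(V) = 2*V (m(V) = 1*(2*V) = 2*V)
(-5616 - 2497)/(34085 + (-7442 + x)/(j(113, -149) + l(m(8)))) = (-5616 - 2497)/(34085 + (-7442 - 9645)/(113 + 2*8)) = -8113/(34085 - 17087/(113 + 16)) = -8113/(34085 - 17087/129) = -8113/4379878/129 = -8113*129/4379878 = -1046577/4379878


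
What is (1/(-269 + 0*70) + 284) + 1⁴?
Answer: 76664/269 ≈ 285.00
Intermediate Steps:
(1/(-269 + 0*70) + 284) + 1⁴ = (1/(-269 + 0) + 284) + 1 = (1/(-269) + 284) + 1 = (-1/269 + 284) + 1 = 76395/269 + 1 = 76664/269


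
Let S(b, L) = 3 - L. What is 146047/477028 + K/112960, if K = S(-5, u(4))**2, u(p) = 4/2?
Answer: 4124486537/13471270720 ≈ 0.30617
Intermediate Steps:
u(p) = 2 (u(p) = 4*(1/2) = 2)
K = 1 (K = (3 - 1*2)**2 = (3 - 2)**2 = 1**2 = 1)
146047/477028 + K/112960 = 146047/477028 + 1/112960 = 4124486537/13471270720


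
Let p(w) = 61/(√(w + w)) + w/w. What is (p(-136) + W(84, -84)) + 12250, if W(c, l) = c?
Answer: 12335 - 61*I*√17/68 ≈ 12335.0 - 3.6987*I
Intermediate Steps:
p(w) = 1 + 61*√2/(2*√w) (p(w) = 61/(√(2*w)) + 1 = 61/((√2*√w)) + 1 = 61*(√2/(2*√w)) + 1 = 61*√2/(2*√w) + 1 = 1 + 61*√2/(2*√w))
(p(-136) + W(84, -84)) + 12250 = ((1 + 61*√2/(2*√(-136))) + 84) + 12250 = ((1 + 61*√2*(-I*√34/68)/2) + 84) + 12250 = ((1 - 61*I*√17/68) + 84) + 12250 = (85 - 61*I*√17/68) + 12250 = 12335 - 61*I*√17/68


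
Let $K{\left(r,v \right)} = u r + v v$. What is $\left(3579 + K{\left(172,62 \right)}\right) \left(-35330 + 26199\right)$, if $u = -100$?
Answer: $89273787$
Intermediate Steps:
$K{\left(r,v \right)} = v^{2} - 100 r$ ($K{\left(r,v \right)} = - 100 r + v v = - 100 r + v^{2} = v^{2} - 100 r$)
$\left(3579 + K{\left(172,62 \right)}\right) \left(-35330 + 26199\right) = \left(3579 + \left(62^{2} - 17200\right)\right) \left(-35330 + 26199\right) = \left(3579 + \left(3844 - 17200\right)\right) \left(-9131\right) = \left(3579 - 13356\right) \left(-9131\right) = \left(-9777\right) \left(-9131\right) = 89273787$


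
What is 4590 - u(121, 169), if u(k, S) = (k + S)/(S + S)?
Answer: 775565/169 ≈ 4589.1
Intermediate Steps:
u(k, S) = (S + k)/(2*S) (u(k, S) = (S + k)/((2*S)) = (S + k)*(1/(2*S)) = (S + k)/(2*S))
4590 - u(121, 169) = 4590 - (169 + 121)/(2*169) = 4590 - 290/(2*169) = 4590 - 1*145/169 = 4590 - 145/169 = 775565/169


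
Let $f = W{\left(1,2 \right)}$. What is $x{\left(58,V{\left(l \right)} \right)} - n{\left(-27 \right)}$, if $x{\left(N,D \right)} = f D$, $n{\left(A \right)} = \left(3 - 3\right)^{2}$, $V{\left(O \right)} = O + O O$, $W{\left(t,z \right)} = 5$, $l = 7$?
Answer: $280$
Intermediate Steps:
$V{\left(O \right)} = O + O^{2}$
$f = 5$
$n{\left(A \right)} = 0$ ($n{\left(A \right)} = 0^{2} = 0$)
$x{\left(N,D \right)} = 5 D$
$x{\left(58,V{\left(l \right)} \right)} - n{\left(-27 \right)} = 5 \cdot 7 \left(1 + 7\right) - 0 = 5 \cdot 7 \cdot 8 + 0 = 5 \cdot 56 + 0 = 280 + 0 = 280$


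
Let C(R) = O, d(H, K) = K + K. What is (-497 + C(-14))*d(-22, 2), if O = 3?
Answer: -1976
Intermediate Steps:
d(H, K) = 2*K
C(R) = 3
(-497 + C(-14))*d(-22, 2) = (-497 + 3)*(2*2) = -494*4 = -1976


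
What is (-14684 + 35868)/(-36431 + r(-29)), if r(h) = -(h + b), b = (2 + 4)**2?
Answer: -10592/18219 ≈ -0.58137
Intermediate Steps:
b = 36 (b = 6**2 = 36)
r(h) = -36 - h (r(h) = -(h + 36) = -(36 + h) = -36 - h)
(-14684 + 35868)/(-36431 + r(-29)) = (-14684 + 35868)/(-36431 + (-36 - 1*(-29))) = 21184/(-36431 + (-36 + 29)) = 21184/(-36431 - 7) = 21184/(-36438) = 21184*(-1/36438) = -10592/18219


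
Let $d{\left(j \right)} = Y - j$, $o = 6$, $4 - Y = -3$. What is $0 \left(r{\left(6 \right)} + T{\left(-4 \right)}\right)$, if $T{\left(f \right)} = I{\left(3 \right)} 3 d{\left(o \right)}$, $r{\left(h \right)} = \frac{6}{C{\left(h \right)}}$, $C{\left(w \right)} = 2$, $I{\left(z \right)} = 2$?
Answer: $0$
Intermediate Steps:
$Y = 7$ ($Y = 4 - -3 = 4 + 3 = 7$)
$d{\left(j \right)} = 7 - j$
$r{\left(h \right)} = 3$ ($r{\left(h \right)} = \frac{6}{2} = 6 \cdot \frac{1}{2} = 3$)
$T{\left(f \right)} = 6$ ($T{\left(f \right)} = 2 \cdot 3 \left(7 - 6\right) = 6 \left(7 - 6\right) = 6 \cdot 1 = 6$)
$0 \left(r{\left(6 \right)} + T{\left(-4 \right)}\right) = 0 \left(3 + 6\right) = 0 \cdot 9 = 0$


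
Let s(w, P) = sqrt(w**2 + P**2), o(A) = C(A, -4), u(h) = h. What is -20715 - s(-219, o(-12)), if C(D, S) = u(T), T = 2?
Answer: -20715 - sqrt(47965) ≈ -20934.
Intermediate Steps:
C(D, S) = 2
o(A) = 2
s(w, P) = sqrt(P**2 + w**2)
-20715 - s(-219, o(-12)) = -20715 - sqrt(2**2 + (-219)**2) = -20715 - sqrt(4 + 47961) = -20715 - sqrt(47965)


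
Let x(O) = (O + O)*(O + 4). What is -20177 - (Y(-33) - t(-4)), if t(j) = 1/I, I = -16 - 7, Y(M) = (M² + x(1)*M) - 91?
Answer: -479436/23 ≈ -20845.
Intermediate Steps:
x(O) = 2*O*(4 + O) (x(O) = (2*O)*(4 + O) = 2*O*(4 + O))
Y(M) = -91 + M² + 10*M (Y(M) = (M² + (2*1*(4 + 1))*M) - 91 = (M² + (2*1*5)*M) - 91 = (M² + 10*M) - 91 = -91 + M² + 10*M)
I = -23
t(j) = -1/23 (t(j) = 1/(-23) = -1/23)
-20177 - (Y(-33) - t(-4)) = -20177 - ((-91 + (-33)² + 10*(-33)) - 1*(-1/23)) = -20177 - ((-91 + 1089 - 330) + 1/23) = -20177 - (668 + 1/23) = -20177 - 1*15365/23 = -20177 - 15365/23 = -479436/23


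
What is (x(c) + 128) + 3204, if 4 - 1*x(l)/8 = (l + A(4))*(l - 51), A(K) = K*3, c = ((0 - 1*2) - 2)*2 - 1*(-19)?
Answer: 10724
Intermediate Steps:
c = 11 (c = ((0 - 2) - 2)*2 + 19 = (-2 - 2)*2 + 19 = -4*2 + 19 = -8 + 19 = 11)
A(K) = 3*K
x(l) = 32 - 8*(-51 + l)*(12 + l) (x(l) = 32 - 8*(l + 3*4)*(l - 51) = 32 - 8*(l + 12)*(-51 + l) = 32 - 8*(12 + l)*(-51 + l) = 32 - 8*(-51 + l)*(12 + l))
(x(c) + 128) + 3204 = ((4928 - 8*11² + 312*11) + 128) + 3204 = ((4928 - 8*121 + 3432) + 128) + 3204 = ((4928 - 968 + 3432) + 128) + 3204 = (7392 + 128) + 3204 = 7520 + 3204 = 10724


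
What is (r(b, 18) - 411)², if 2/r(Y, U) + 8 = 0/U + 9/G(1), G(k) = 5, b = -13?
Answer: 162588001/961 ≈ 1.6919e+5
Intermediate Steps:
r(Y, U) = -10/31 (r(Y, U) = 2/(-8 + (0/U + 9/5)) = 2/(-8 + (0 + 9*(⅕))) = 2/(-8 + (0 + 9/5)) = 2/(-8 + 9/5) = 2/(-31/5) = 2*(-5/31) = -10/31)
(r(b, 18) - 411)² = (-10/31 - 411)² = (-12751/31)² = 162588001/961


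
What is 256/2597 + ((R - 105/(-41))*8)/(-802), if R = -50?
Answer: 24413556/42697277 ≈ 0.57178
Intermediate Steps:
256/2597 + ((R - 105/(-41))*8)/(-802) = 256/2597 + ((-50 - 105/(-41))*8)/(-802) = 256*(1/2597) + ((-50 - 105*(-1)/41)*8)*(-1/802) = 256/2597 + ((-50 - 1*(-105/41))*8)*(-1/802) = 256/2597 + ((-50 + 105/41)*8)*(-1/802) = 256/2597 - 1945/41*8*(-1/802) = 256/2597 - 15560/41*(-1/802) = 256/2597 + 7780/16441 = 24413556/42697277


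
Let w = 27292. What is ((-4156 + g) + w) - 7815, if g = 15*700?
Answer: 25821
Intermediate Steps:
g = 10500
((-4156 + g) + w) - 7815 = ((-4156 + 10500) + 27292) - 7815 = (6344 + 27292) - 7815 = 33636 - 7815 = 25821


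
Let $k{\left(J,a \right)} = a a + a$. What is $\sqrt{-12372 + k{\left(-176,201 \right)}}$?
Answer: $\sqrt{28230} \approx 168.02$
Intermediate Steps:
$k{\left(J,a \right)} = a + a^{2}$ ($k{\left(J,a \right)} = a^{2} + a = a + a^{2}$)
$\sqrt{-12372 + k{\left(-176,201 \right)}} = \sqrt{-12372 + 201 \left(1 + 201\right)} = \sqrt{-12372 + 201 \cdot 202} = \sqrt{-12372 + 40602} = \sqrt{28230}$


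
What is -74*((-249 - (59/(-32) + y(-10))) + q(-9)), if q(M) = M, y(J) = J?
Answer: 291449/16 ≈ 18216.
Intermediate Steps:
-74*((-249 - (59/(-32) + y(-10))) + q(-9)) = -74*((-249 - (59/(-32) - 10)) - 9) = -74*((-249 - (59*(-1/32) - 10)) - 9) = -74*((-249 - (-59/32 - 10)) - 9) = -74*((-249 - 1*(-379/32)) - 9) = -74*((-249 + 379/32) - 9) = -74*(-7589/32 - 9) = -74*(-7877/32) = 291449/16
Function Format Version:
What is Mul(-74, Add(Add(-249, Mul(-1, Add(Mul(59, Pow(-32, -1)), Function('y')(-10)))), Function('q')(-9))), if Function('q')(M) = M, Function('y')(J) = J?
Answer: Rational(291449, 16) ≈ 18216.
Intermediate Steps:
Mul(-74, Add(Add(-249, Mul(-1, Add(Mul(59, Pow(-32, -1)), Function('y')(-10)))), Function('q')(-9))) = Mul(-74, Add(Add(-249, Mul(-1, Add(Mul(59, Pow(-32, -1)), -10))), -9)) = Mul(-74, Add(Add(-249, Mul(-1, Add(Mul(59, Rational(-1, 32)), -10))), -9)) = Mul(-74, Add(Add(-249, Mul(-1, Add(Rational(-59, 32), -10))), -9)) = Mul(-74, Add(Add(-249, Mul(-1, Rational(-379, 32))), -9)) = Mul(-74, Add(Add(-249, Rational(379, 32)), -9)) = Mul(-74, Add(Rational(-7589, 32), -9)) = Mul(-74, Rational(-7877, 32)) = Rational(291449, 16)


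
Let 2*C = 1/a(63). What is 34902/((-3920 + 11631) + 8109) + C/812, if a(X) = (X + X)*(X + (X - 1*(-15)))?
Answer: 35963998621/16301370960 ≈ 2.2062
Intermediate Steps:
a(X) = 2*X*(15 + 2*X) (a(X) = (2*X)*(X + (X + 15)) = (2*X)*(X + (15 + X)) = (2*X)*(15 + 2*X) = 2*X*(15 + 2*X))
C = 1/35532 (C = 1/(2*((2*63*(15 + 2*63)))) = 1/(2*((2*63*(15 + 126)))) = 1/(2*((2*63*141))) = (½)/17766 = (½)*(1/17766) = 1/35532 ≈ 2.8144e-5)
34902/((-3920 + 11631) + 8109) + C/812 = 34902/((-3920 + 11631) + 8109) + (1/35532)/812 = 34902/(7711 + 8109) + (1/35532)*(1/812) = 34902/15820 + 1/28851984 = 34902*(1/15820) + 1/28851984 = 2493/1130 + 1/28851984 = 35963998621/16301370960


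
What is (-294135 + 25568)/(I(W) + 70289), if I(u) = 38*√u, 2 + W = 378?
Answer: -18877305863/4940000577 + 20411092*√94/4940000577 ≈ -3.7813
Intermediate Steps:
W = 376 (W = -2 + 378 = 376)
(-294135 + 25568)/(I(W) + 70289) = (-294135 + 25568)/(38*√376 + 70289) = -268567/(38*(2*√94) + 70289) = -268567/(76*√94 + 70289) = -268567/(70289 + 76*√94)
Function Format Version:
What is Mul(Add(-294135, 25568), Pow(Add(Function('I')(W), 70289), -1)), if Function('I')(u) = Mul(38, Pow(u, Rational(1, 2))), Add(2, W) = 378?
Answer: Add(Rational(-18877305863, 4940000577), Mul(Rational(20411092, 4940000577), Pow(94, Rational(1, 2)))) ≈ -3.7813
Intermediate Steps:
W = 376 (W = Add(-2, 378) = 376)
Mul(Add(-294135, 25568), Pow(Add(Function('I')(W), 70289), -1)) = Mul(Add(-294135, 25568), Pow(Add(Mul(38, Pow(376, Rational(1, 2))), 70289), -1)) = Mul(-268567, Pow(Add(Mul(38, Mul(2, Pow(94, Rational(1, 2)))), 70289), -1)) = Mul(-268567, Pow(Add(Mul(76, Pow(94, Rational(1, 2))), 70289), -1)) = Mul(-268567, Pow(Add(70289, Mul(76, Pow(94, Rational(1, 2)))), -1))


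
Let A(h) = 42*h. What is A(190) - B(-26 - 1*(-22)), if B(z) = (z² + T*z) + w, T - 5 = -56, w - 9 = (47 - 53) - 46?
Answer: 7803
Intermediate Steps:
w = -43 (w = 9 + ((47 - 53) - 46) = 9 + (-6 - 46) = 9 - 52 = -43)
T = -51 (T = 5 - 56 = -51)
B(z) = -43 + z² - 51*z (B(z) = (z² - 51*z) - 43 = -43 + z² - 51*z)
A(190) - B(-26 - 1*(-22)) = 42*190 - (-43 + (-26 - 1*(-22))² - 51*(-26 - 1*(-22))) = 7980 - (-43 + (-26 + 22)² - 51*(-26 + 22)) = 7980 - (-43 + (-4)² - 51*(-4)) = 7980 - (-43 + 16 + 204) = 7980 - 1*177 = 7980 - 177 = 7803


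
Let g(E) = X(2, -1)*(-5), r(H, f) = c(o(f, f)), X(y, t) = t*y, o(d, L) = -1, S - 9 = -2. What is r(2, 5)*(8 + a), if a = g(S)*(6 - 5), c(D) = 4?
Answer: 72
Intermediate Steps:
S = 7 (S = 9 - 2 = 7)
r(H, f) = 4
g(E) = 10 (g(E) = -1*2*(-5) = -2*(-5) = 10)
a = 10 (a = 10*(6 - 5) = 10*1 = 10)
r(2, 5)*(8 + a) = 4*(8 + 10) = 4*18 = 72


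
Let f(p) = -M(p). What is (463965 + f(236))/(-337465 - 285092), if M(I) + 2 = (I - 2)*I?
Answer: -408743/622557 ≈ -0.65656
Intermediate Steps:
M(I) = -2 + I*(-2 + I) (M(I) = -2 + (I - 2)*I = -2 + (-2 + I)*I = -2 + I*(-2 + I))
f(p) = 2 - p² + 2*p (f(p) = -(-2 + p² - 2*p) = 2 - p² + 2*p)
(463965 + f(236))/(-337465 - 285092) = (463965 + (2 - 1*236² + 2*236))/(-337465 - 285092) = (463965 + (2 - 1*55696 + 472))/(-622557) = (463965 + (2 - 55696 + 472))*(-1/622557) = (463965 - 55222)*(-1/622557) = 408743*(-1/622557) = -408743/622557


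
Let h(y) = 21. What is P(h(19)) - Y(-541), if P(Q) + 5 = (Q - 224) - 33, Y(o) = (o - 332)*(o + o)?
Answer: -944827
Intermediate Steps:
Y(o) = 2*o*(-332 + o) (Y(o) = (-332 + o)*(2*o) = 2*o*(-332 + o))
P(Q) = -262 + Q (P(Q) = -5 + ((Q - 224) - 33) = -5 + ((-224 + Q) - 33) = -5 + (-257 + Q) = -262 + Q)
P(h(19)) - Y(-541) = (-262 + 21) - 2*(-541)*(-332 - 541) = -241 - 2*(-541)*(-873) = -241 - 1*944586 = -241 - 944586 = -944827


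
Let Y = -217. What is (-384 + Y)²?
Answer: 361201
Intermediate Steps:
(-384 + Y)² = (-384 - 217)² = (-601)² = 361201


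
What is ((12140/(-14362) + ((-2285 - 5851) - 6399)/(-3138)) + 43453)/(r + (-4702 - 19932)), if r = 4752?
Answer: -326418091403/149340183532 ≈ -2.1857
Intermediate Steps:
((12140/(-14362) + ((-2285 - 5851) - 6399)/(-3138)) + 43453)/(r + (-4702 - 19932)) = ((12140/(-14362) + ((-2285 - 5851) - 6399)/(-3138)) + 43453)/(4752 + (-4702 - 19932)) = ((12140*(-1/14362) + (-8136 - 6399)*(-1/3138)) + 43453)/(4752 - 24634) = ((-6070/7181 - 14535*(-1/3138)) + 43453)/(-19882) = ((-6070/7181 + 4845/1046) + 43453)*(-1/19882) = (28442725/7511326 + 43453)*(-1/19882) = (326418091403/7511326)*(-1/19882) = -326418091403/149340183532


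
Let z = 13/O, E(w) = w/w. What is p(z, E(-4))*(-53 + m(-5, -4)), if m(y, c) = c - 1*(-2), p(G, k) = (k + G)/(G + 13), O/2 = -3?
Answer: 77/13 ≈ 5.9231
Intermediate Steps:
O = -6 (O = 2*(-3) = -6)
E(w) = 1
z = -13/6 (z = 13/(-6) = 13*(-⅙) = -13/6 ≈ -2.1667)
p(G, k) = (G + k)/(13 + G)
m(y, c) = 2 + c (m(y, c) = c + 2 = 2 + c)
p(z, E(-4))*(-53 + m(-5, -4)) = ((-13/6 + 1)/(13 - 13/6))*(-53 + (2 - 4)) = (-7/6/(65/6))*(-53 - 2) = ((6/65)*(-7/6))*(-55) = -7/65*(-55) = 77/13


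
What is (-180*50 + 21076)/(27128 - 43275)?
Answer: -12076/16147 ≈ -0.74788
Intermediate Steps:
(-180*50 + 21076)/(27128 - 43275) = (-9000 + 21076)/(-16147) = 12076*(-1/16147) = -12076/16147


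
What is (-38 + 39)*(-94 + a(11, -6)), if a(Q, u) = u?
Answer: -100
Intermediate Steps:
(-38 + 39)*(-94 + a(11, -6)) = (-38 + 39)*(-94 - 6) = 1*(-100) = -100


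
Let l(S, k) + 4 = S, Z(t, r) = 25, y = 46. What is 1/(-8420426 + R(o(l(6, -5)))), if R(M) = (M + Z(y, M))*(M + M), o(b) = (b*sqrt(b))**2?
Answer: -1/8419898 ≈ -1.1877e-7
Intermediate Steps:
l(S, k) = -4 + S
o(b) = b**3 (o(b) = (b**(3/2))**2 = b**3)
R(M) = 2*M*(25 + M) (R(M) = (M + 25)*(M + M) = (25 + M)*(2*M) = 2*M*(25 + M))
1/(-8420426 + R(o(l(6, -5)))) = 1/(-8420426 + 2*(-4 + 6)**3*(25 + (-4 + 6)**3)) = 1/(-8420426 + 2*2**3*(25 + 2**3)) = 1/(-8420426 + 2*8*(25 + 8)) = 1/(-8420426 + 2*8*33) = 1/(-8420426 + 528) = 1/(-8419898) = -1/8419898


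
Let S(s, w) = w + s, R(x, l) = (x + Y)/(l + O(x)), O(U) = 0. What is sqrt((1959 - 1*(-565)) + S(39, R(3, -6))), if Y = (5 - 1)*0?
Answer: 5*sqrt(410)/2 ≈ 50.621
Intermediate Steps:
Y = 0 (Y = 4*0 = 0)
R(x, l) = x/l (R(x, l) = (x + 0)/(l + 0) = x/l)
S(s, w) = s + w
sqrt((1959 - 1*(-565)) + S(39, R(3, -6))) = sqrt((1959 - 1*(-565)) + (39 + 3/(-6))) = sqrt((1959 + 565) + (39 + 3*(-1/6))) = sqrt(2524 + (39 - 1/2)) = sqrt(2524 + 77/2) = sqrt(5125/2) = 5*sqrt(410)/2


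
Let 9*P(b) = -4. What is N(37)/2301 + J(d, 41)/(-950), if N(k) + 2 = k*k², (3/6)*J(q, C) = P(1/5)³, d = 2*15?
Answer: 5846440763/265592925 ≈ 22.013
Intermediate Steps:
d = 30
P(b) = -4/9 (P(b) = (⅑)*(-4) = -4/9)
J(q, C) = -128/729 (J(q, C) = 2*(-4/9)³ = 2*(-64/729) = -128/729)
N(k) = -2 + k³ (N(k) = -2 + k*k² = -2 + k³)
N(37)/2301 + J(d, 41)/(-950) = (-2 + 37³)/2301 - 128/729/(-950) = (-2 + 50653)*(1/2301) - 128/729*(-1/950) = 50651*(1/2301) + 64/346275 = 50651/2301 + 64/346275 = 5846440763/265592925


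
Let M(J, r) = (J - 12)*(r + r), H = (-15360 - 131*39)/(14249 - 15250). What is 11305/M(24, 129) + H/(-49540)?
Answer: 140136594419/38382303960 ≈ 3.6511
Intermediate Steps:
H = 20469/1001 (H = (-15360 - 5109)/(-1001) = -20469*(-1/1001) = 20469/1001 ≈ 20.449)
M(J, r) = 2*r*(-12 + J) (M(J, r) = (-12 + J)*(2*r) = 2*r*(-12 + J))
11305/M(24, 129) + H/(-49540) = 11305/((2*129*(-12 + 24))) + (20469/1001)/(-49540) = 11305/((2*129*12)) + (20469/1001)*(-1/49540) = 11305/3096 - 20469/49589540 = 140136594419/38382303960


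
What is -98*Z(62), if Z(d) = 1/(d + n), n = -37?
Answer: -98/25 ≈ -3.9200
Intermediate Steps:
Z(d) = 1/(-37 + d) (Z(d) = 1/(d - 37) = 1/(-37 + d))
-98*Z(62) = -98/(-37 + 62) = -98/25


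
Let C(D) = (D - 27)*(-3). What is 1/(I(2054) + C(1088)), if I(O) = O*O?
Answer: 1/4215733 ≈ 2.3721e-7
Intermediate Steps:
C(D) = 81 - 3*D (C(D) = (-27 + D)*(-3) = 81 - 3*D)
I(O) = O²
1/(I(2054) + C(1088)) = 1/(2054² + (81 - 3*1088)) = 1/(4218916 + (81 - 3264)) = 1/(4218916 - 3183) = 1/4215733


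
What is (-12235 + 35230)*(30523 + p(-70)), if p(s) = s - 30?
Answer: 699576885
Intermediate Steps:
p(s) = -30 + s
(-12235 + 35230)*(30523 + p(-70)) = (-12235 + 35230)*(30523 + (-30 - 70)) = 22995*(30523 - 100) = 22995*30423 = 699576885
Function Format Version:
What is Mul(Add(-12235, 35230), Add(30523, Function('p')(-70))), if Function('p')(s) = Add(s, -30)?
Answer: 699576885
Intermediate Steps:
Function('p')(s) = Add(-30, s)
Mul(Add(-12235, 35230), Add(30523, Function('p')(-70))) = Mul(Add(-12235, 35230), Add(30523, Add(-30, -70))) = Mul(22995, Add(30523, -100)) = Mul(22995, 30423) = 699576885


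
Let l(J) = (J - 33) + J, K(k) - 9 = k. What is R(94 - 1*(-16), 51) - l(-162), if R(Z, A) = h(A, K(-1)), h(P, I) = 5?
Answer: 362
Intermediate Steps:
K(k) = 9 + k
R(Z, A) = 5
l(J) = -33 + 2*J (l(J) = (-33 + J) + J = -33 + 2*J)
R(94 - 1*(-16), 51) - l(-162) = 5 - (-33 + 2*(-162)) = 5 - (-33 - 324) = 5 - 1*(-357) = 5 + 357 = 362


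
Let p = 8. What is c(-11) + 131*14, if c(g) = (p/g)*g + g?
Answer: 1831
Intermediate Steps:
c(g) = 8 + g (c(g) = (8/g)*g + g = 8 + g)
c(-11) + 131*14 = (8 - 11) + 131*14 = -3 + 1834 = 1831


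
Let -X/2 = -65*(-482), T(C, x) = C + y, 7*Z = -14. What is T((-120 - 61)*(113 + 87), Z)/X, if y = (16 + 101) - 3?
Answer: 18043/31330 ≈ 0.57590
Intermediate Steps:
y = 114 (y = 117 - 3 = 114)
Z = -2 (Z = (⅐)*(-14) = -2)
T(C, x) = 114 + C (T(C, x) = C + 114 = 114 + C)
X = -62660 (X = -(-130)*(-482) = -2*31330 = -62660)
T((-120 - 61)*(113 + 87), Z)/X = (114 + (-120 - 61)*(113 + 87))/(-62660) = (114 - 181*200)*(-1/62660) = (114 - 36200)*(-1/62660) = -36086*(-1/62660) = 18043/31330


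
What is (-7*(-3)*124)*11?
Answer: 28644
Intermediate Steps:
(-7*(-3)*124)*11 = (21*124)*11 = 2604*11 = 28644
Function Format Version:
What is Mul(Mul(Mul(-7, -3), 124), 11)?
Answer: 28644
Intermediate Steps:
Mul(Mul(Mul(-7, -3), 124), 11) = Mul(Mul(21, 124), 11) = Mul(2604, 11) = 28644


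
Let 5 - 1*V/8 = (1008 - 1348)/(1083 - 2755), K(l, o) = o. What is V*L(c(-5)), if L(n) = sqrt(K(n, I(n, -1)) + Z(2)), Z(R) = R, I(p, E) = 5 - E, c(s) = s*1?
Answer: 16040*sqrt(2)/209 ≈ 108.54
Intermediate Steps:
c(s) = s
V = 8020/209 (V = 40 - 8*(1008 - 1348)/(1083 - 2755) = 40 - (-2720)/(-1672) = 40 - (-2720)*(-1)/1672 = 40 - 8*85/418 = 40 - 340/209 = 8020/209 ≈ 38.373)
L(n) = 2*sqrt(2) (L(n) = sqrt((5 - 1*(-1)) + 2) = sqrt((5 + 1) + 2) = sqrt(6 + 2) = sqrt(8) = 2*sqrt(2))
V*L(c(-5)) = 8020*(2*sqrt(2))/209 = 16040*sqrt(2)/209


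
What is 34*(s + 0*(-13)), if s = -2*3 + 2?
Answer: -136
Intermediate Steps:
s = -4 (s = -6 + 2 = -4)
34*(s + 0*(-13)) = 34*(-4 + 0*(-13)) = 34*(-4 + 0) = 34*(-4) = -136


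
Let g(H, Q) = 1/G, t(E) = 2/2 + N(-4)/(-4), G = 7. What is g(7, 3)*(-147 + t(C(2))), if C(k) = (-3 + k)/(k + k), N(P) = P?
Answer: -145/7 ≈ -20.714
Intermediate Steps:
C(k) = (-3 + k)/(2*k) (C(k) = (-3 + k)/((2*k)) = (-3 + k)*(1/(2*k)) = (-3 + k)/(2*k))
t(E) = 2 (t(E) = 2/2 - 4/(-4) = 2*(1/2) - 4*(-1/4) = 1 + 1 = 2)
g(H, Q) = 1/7
g(7, 3)*(-147 + t(C(2))) = (-147 + 2)/7 = (1/7)*(-145) = -145/7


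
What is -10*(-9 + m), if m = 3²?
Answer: 0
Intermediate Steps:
m = 9
-10*(-9 + m) = -10*(-9 + 9) = -10*0 = 0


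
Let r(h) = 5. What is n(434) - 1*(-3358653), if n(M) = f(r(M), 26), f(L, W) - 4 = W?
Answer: 3358683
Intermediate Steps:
f(L, W) = 4 + W
n(M) = 30 (n(M) = 4 + 26 = 30)
n(434) - 1*(-3358653) = 30 - 1*(-3358653) = 30 + 3358653 = 3358683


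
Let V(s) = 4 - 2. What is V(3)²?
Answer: 4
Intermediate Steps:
V(s) = 2
V(3)² = 2² = 4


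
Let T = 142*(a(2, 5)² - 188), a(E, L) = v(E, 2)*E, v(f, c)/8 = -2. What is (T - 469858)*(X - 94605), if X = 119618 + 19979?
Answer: -15798760832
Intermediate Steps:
v(f, c) = -16 (v(f, c) = 8*(-2) = -16)
a(E, L) = -16*E
X = 139597
T = 118712 (T = 142*((-16*2)² - 188) = 142*((-32)² - 188) = 142*(1024 - 188) = 142*836 = 118712)
(T - 469858)*(X - 94605) = (118712 - 469858)*(139597 - 94605) = -351146*44992 = -15798760832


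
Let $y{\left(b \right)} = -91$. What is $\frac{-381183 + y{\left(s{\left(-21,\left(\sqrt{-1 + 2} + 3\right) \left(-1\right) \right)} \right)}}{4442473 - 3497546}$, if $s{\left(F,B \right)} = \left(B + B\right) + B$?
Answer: $- \frac{381274}{944927} \approx -0.4035$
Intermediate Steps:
$s{\left(F,B \right)} = 3 B$ ($s{\left(F,B \right)} = 2 B + B = 3 B$)
$\frac{-381183 + y{\left(s{\left(-21,\left(\sqrt{-1 + 2} + 3\right) \left(-1\right) \right)} \right)}}{4442473 - 3497546} = \frac{-381183 - 91}{4442473 - 3497546} = - \frac{381274}{944927}$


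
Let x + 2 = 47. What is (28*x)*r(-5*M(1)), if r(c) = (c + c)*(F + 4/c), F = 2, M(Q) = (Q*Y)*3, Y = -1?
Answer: 85680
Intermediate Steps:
M(Q) = -3*Q (M(Q) = (Q*(-1))*3 = -Q*3 = -3*Q)
x = 45 (x = -2 + 47 = 45)
r(c) = 2*c*(2 + 4/c) (r(c) = (c + c)*(2 + 4/c) = (2*c)*(2 + 4/c) = 2*c*(2 + 4/c))
(28*x)*r(-5*M(1)) = (28*45)*(8 + 4*(-(-15))) = 1260*(8 + 4*(-5*(-3))) = 1260*(8 + 4*15) = 1260*(8 + 60) = 1260*68 = 85680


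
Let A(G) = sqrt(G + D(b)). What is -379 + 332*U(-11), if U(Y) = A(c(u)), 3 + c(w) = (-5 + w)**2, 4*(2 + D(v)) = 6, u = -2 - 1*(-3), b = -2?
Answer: -379 + 830*sqrt(2) ≈ 794.80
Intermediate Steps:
u = 1 (u = -2 + 3 = 1)
D(v) = -1/2 (D(v) = -2 + (1/4)*6 = -2 + 3/2 = -1/2)
c(w) = -3 + (-5 + w)**2
A(G) = sqrt(-1/2 + G) (A(G) = sqrt(G - 1/2) = sqrt(-1/2 + G))
U(Y) = 5*sqrt(2)/2 (U(Y) = sqrt(-2 + 4*(-3 + (-5 + 1)**2))/2 = sqrt(-2 + 4*(-3 + (-4)**2))/2 = sqrt(-2 + 4*(-3 + 16))/2 = sqrt(-2 + 4*13)/2 = sqrt(-2 + 52)/2 = sqrt(50)/2 = (5*sqrt(2))/2 = 5*sqrt(2)/2)
-379 + 332*U(-11) = -379 + 332*(5*sqrt(2)/2) = -379 + 830*sqrt(2)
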